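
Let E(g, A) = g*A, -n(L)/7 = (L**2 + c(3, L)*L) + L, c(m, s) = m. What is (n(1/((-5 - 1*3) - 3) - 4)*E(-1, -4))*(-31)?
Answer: 39060/121 ≈ 322.81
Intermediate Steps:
n(L) = -28*L - 7*L**2 (n(L) = -7*((L**2 + 3*L) + L) = -7*(L**2 + 4*L) = -28*L - 7*L**2)
E(g, A) = A*g
(n(1/((-5 - 1*3) - 3) - 4)*E(-1, -4))*(-31) = ((-7*(1/((-5 - 1*3) - 3) - 4)*(4 + (1/((-5 - 1*3) - 3) - 4)))*(-4*(-1)))*(-31) = (-7*(1/((-5 - 3) - 3) - 4)*(4 + (1/((-5 - 3) - 3) - 4))*4)*(-31) = (-7*(1/(-8 - 3) - 4)*(4 + (1/(-8 - 3) - 4))*4)*(-31) = (-7*(1/(-11) - 4)*(4 + (1/(-11) - 4))*4)*(-31) = (-7*(-1/11 - 4)*(4 + (-1/11 - 4))*4)*(-31) = (-7*(-45/11)*(4 - 45/11)*4)*(-31) = (-7*(-45/11)*(-1/11)*4)*(-31) = -315/121*4*(-31) = -1260/121*(-31) = 39060/121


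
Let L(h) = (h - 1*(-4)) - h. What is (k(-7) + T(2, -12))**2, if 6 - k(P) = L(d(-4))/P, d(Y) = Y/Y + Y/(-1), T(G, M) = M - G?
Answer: 2704/49 ≈ 55.184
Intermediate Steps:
d(Y) = 1 - Y (d(Y) = 1 + Y*(-1) = 1 - Y)
L(h) = 4 (L(h) = (h + 4) - h = (4 + h) - h = 4)
k(P) = 6 - 4/P
(k(-7) + T(2, -12))**2 = ((6 - 4/(-7)) + (-12 - 1*2))**2 = ((6 - 4*(-1/7)) + (-12 - 2))**2 = ((6 + 4/7) - 14)**2 = (46/7 - 14)**2 = (-52/7)**2 = 2704/49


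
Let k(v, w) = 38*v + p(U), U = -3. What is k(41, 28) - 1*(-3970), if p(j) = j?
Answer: 5525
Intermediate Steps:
k(v, w) = -3 + 38*v (k(v, w) = 38*v - 3 = -3 + 38*v)
k(41, 28) - 1*(-3970) = (-3 + 38*41) - 1*(-3970) = (-3 + 1558) + 3970 = 1555 + 3970 = 5525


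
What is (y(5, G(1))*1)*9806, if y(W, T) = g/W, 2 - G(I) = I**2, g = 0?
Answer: 0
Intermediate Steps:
G(I) = 2 - I**2
y(W, T) = 0 (y(W, T) = 0/W = 0)
(y(5, G(1))*1)*9806 = (0*1)*9806 = 0*9806 = 0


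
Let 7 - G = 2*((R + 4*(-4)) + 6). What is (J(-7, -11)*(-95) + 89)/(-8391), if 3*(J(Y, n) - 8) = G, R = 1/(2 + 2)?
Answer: 9061/50346 ≈ 0.17997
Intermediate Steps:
R = ¼ (R = 1/4 = ¼ ≈ 0.25000)
G = 53/2 (G = 7 - 2*((¼ + 4*(-4)) + 6) = 7 - 2*((¼ - 16) + 6) = 7 - 2*(-63/4 + 6) = 7 - 2*(-39)/4 = 7 - 1*(-39/2) = 7 + 39/2 = 53/2 ≈ 26.500)
J(Y, n) = 101/6 (J(Y, n) = 8 + (⅓)*(53/2) = 8 + 53/6 = 101/6)
(J(-7, -11)*(-95) + 89)/(-8391) = ((101/6)*(-95) + 89)/(-8391) = (-9595/6 + 89)*(-1/8391) = -9061/6*(-1/8391) = 9061/50346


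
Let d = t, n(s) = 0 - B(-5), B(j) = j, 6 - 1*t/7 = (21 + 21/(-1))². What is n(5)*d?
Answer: 210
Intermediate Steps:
t = 42 (t = 42 - 7*(21 + 21/(-1))² = 42 - 7*(21 + 21*(-1))² = 42 - 7*(21 - 21)² = 42 - 7*0² = 42 - 7*0 = 42 + 0 = 42)
n(s) = 5 (n(s) = 0 - 1*(-5) = 0 + 5 = 5)
d = 42
n(5)*d = 5*42 = 210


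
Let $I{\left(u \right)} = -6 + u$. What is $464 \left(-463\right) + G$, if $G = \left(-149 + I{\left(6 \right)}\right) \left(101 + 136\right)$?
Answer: $-250145$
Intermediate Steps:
$G = -35313$ ($G = \left(-149 + \left(-6 + 6\right)\right) \left(101 + 136\right) = \left(-149 + 0\right) 237 = \left(-149\right) 237 = -35313$)
$464 \left(-463\right) + G = 464 \left(-463\right) - 35313 = -214832 - 35313 = -250145$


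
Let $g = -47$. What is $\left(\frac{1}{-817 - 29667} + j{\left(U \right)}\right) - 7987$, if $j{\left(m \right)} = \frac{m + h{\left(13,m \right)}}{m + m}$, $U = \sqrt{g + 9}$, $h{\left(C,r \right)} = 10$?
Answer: $- \frac{243460467}{30484} - \frac{5 i \sqrt{38}}{38} \approx -7986.5 - 0.81111 i$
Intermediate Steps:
$U = i \sqrt{38}$ ($U = \sqrt{-47 + 9} = \sqrt{-38} = i \sqrt{38} \approx 6.1644 i$)
$j{\left(m \right)} = \frac{10 + m}{2 m}$ ($j{\left(m \right)} = \frac{m + 10}{m + m} = \frac{10 + m}{2 m}$)
$\left(\frac{1}{-817 - 29667} + j{\left(U \right)}\right) - 7987 = \left(\frac{1}{-817 - 29667} + \frac{10 + i \sqrt{38}}{2 i \sqrt{38}}\right) - 7987 = \left(\frac{1}{-30484} + \frac{- \frac{i \sqrt{38}}{38} \left(10 + i \sqrt{38}\right)}{2}\right) - 7987 = \left(- \frac{1}{30484} - \frac{i \sqrt{38} \left(10 + i \sqrt{38}\right)}{76}\right) - 7987 = - \frac{243475709}{30484} - \frac{i \sqrt{38} \left(10 + i \sqrt{38}\right)}{76}$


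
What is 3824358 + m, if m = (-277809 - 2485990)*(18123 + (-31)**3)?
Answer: 32251831090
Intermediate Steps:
m = 32248006732 (m = -2763799*(18123 - 29791) = -2763799*(-11668) = 32248006732)
3824358 + m = 3824358 + 32248006732 = 32251831090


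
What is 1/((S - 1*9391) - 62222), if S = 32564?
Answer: -1/39049 ≈ -2.5609e-5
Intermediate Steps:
1/((S - 1*9391) - 62222) = 1/((32564 - 1*9391) - 62222) = 1/((32564 - 9391) - 62222) = 1/(23173 - 62222) = 1/(-39049) = -1/39049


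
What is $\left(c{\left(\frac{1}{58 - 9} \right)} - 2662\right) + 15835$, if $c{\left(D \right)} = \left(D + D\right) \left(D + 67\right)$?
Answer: $\frac{31634941}{2401} \approx 13176.0$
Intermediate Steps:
$c{\left(D \right)} = 2 D \left(67 + D\right)$
$\left(c{\left(\frac{1}{58 - 9} \right)} - 2662\right) + 15835 = \left(\frac{2 \left(67 + \frac{1}{58 - 9}\right)}{58 - 9} - 2662\right) + 15835 = \left(\frac{2 \left(67 + \frac{1}{49}\right)}{49} - 2662\right) + 15835 = \left(2 \cdot \frac{1}{49} \left(67 + \frac{1}{49}\right) - 2662\right) + 15835 = \left(2 \cdot \frac{1}{49} \cdot \frac{3284}{49} - 2662\right) + 15835 = \left(\frac{6568}{2401} - 2662\right) + 15835 = - \frac{6384894}{2401} + 15835 = \frac{31634941}{2401}$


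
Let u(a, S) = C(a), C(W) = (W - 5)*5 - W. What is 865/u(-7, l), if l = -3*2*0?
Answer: -865/53 ≈ -16.321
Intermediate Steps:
l = 0 (l = -6*0 = 0)
C(W) = -25 + 4*W (C(W) = (-5 + W)*5 - W = (-25 + 5*W) - W = -25 + 4*W)
u(a, S) = -25 + 4*a
865/u(-7, l) = 865/(-25 + 4*(-7)) = 865/(-25 - 28) = 865/(-53) = 865*(-1/53) = -865/53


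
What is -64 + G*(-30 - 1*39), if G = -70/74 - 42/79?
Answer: 110939/2923 ≈ 37.954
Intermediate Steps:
G = -4319/2923 (G = -70*1/74 - 42*1/79 = -35/37 - 42/79 = -4319/2923 ≈ -1.4776)
-64 + G*(-30 - 1*39) = -64 - 4319*(-30 - 1*39)/2923 = -64 - 4319*(-30 - 39)/2923 = -64 - 4319/2923*(-69) = -64 + 298011/2923 = 110939/2923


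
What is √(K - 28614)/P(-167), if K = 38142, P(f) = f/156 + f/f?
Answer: -312*√2382/11 ≈ -1384.3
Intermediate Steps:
P(f) = 1 + f/156 (P(f) = f*(1/156) + 1 = f/156 + 1 = 1 + f/156)
√(K - 28614)/P(-167) = √(38142 - 28614)/(1 + (1/156)*(-167)) = √9528/(1 - 167/156) = (2*√2382)/(-11/156) = (2*√2382)*(-156/11) = -312*√2382/11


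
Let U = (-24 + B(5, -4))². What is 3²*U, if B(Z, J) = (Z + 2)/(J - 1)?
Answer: 145161/25 ≈ 5806.4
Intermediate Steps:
B(Z, J) = (2 + Z)/(-1 + J)
U = 16129/25 (U = (-24 + (2 + 5)/(-1 - 4))² = (-24 + 7/(-5))² = (-24 - ⅕*7)² = (-24 - 7/5)² = (-127/5)² = 16129/25 ≈ 645.16)
3²*U = 3²*(16129/25) = 9*(16129/25) = 145161/25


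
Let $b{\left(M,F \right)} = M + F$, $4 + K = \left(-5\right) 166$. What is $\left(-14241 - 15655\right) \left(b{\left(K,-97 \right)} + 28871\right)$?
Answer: $-835294240$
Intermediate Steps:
$K = -834$ ($K = -4 - 830 = -834$)
$b{\left(M,F \right)} = F + M$
$\left(-14241 - 15655\right) \left(b{\left(K,-97 \right)} + 28871\right) = \left(-14241 - 15655\right) \left(\left(-97 - 834\right) + 28871\right) = - 29896 \left(-931 + 28871\right) = \left(-29896\right) 27940 = -835294240$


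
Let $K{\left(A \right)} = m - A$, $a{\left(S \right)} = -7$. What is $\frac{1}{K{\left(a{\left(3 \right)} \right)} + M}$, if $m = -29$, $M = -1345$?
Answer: $- \frac{1}{1367} \approx -0.00073153$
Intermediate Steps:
$K{\left(A \right)} = -29 - A$
$\frac{1}{K{\left(a{\left(3 \right)} \right)} + M} = \frac{1}{\left(-29 - -7\right) - 1345} = \frac{1}{\left(-29 + 7\right) - 1345} = \frac{1}{-22 - 1345} = \frac{1}{-1367} = - \frac{1}{1367}$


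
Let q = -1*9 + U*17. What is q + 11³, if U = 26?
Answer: 1764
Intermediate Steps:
q = 433 (q = -1*9 + 26*17 = -9 + 442 = 433)
q + 11³ = 433 + 11³ = 433 + 1331 = 1764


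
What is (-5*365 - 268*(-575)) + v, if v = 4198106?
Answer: 4350381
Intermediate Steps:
(-5*365 - 268*(-575)) + v = (-5*365 - 268*(-575)) + 4198106 = (-1825 + 154100) + 4198106 = 152275 + 4198106 = 4350381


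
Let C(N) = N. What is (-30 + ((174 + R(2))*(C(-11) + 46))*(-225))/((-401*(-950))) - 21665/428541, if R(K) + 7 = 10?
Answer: -121119744871/32650538790 ≈ -3.7096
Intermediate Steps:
R(K) = 3 (R(K) = -7 + 10 = 3)
(-30 + ((174 + R(2))*(C(-11) + 46))*(-225))/((-401*(-950))) - 21665/428541 = (-30 + ((174 + 3)*(-11 + 46))*(-225))/((-401*(-950))) - 21665/428541 = (-30 + (177*35)*(-225))/380950 - 21665*1/428541 = (-30 + 6195*(-225))*(1/380950) - 21665/428541 = (-30 - 1393875)*(1/380950) - 21665/428541 = -1393905*1/380950 - 21665/428541 = -278781/76190 - 21665/428541 = -121119744871/32650538790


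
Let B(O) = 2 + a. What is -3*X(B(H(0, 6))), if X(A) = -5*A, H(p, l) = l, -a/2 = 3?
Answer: -60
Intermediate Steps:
a = -6 (a = -2*3 = -6)
B(O) = -4 (B(O) = 2 - 6 = -4)
-3*X(B(H(0, 6))) = -(-15)*(-4) = -3*20 = -60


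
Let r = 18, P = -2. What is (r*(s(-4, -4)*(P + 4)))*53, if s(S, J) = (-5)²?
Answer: 47700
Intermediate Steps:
s(S, J) = 25
(r*(s(-4, -4)*(P + 4)))*53 = (18*(25*(-2 + 4)))*53 = (18*(25*2))*53 = (18*50)*53 = 900*53 = 47700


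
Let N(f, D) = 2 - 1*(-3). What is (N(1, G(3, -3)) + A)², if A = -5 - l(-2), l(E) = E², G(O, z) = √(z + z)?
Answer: 16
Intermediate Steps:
G(O, z) = √2*√z (G(O, z) = √(2*z) = √2*√z)
N(f, D) = 5 (N(f, D) = 2 + 3 = 5)
A = -9 (A = -5 - 1*(-2)² = -5 - 1*4 = -5 - 4 = -9)
(N(1, G(3, -3)) + A)² = (5 - 9)² = (-4)² = 16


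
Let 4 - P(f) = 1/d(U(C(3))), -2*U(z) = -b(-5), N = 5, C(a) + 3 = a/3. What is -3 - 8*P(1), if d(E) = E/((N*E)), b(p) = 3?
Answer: 5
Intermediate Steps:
C(a) = -3 + a/3
U(z) = 3/2 (U(z) = -(-1)*3/2 = -½*(-3) = 3/2)
d(E) = ⅕ (d(E) = E/((5*E)) = E*(1/(5*E)) = ⅕)
P(f) = -1 (P(f) = 4 - 1/⅕ = 4 - 1*5 = 4 - 5 = -1)
-3 - 8*P(1) = -3 - 8*(-1) = -3 + 8 = 5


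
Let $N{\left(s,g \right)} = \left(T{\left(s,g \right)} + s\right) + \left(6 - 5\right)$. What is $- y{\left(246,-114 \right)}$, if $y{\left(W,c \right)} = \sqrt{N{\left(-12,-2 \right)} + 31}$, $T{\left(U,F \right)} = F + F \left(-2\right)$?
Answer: $- \sqrt{22} \approx -4.6904$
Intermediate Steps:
$T{\left(U,F \right)} = - F$ ($T{\left(U,F \right)} = F - 2 F = - F$)
$N{\left(s,g \right)} = 1 + s - g$ ($N{\left(s,g \right)} = \left(- g + s\right) + \left(6 - 5\right) = \left(s - g\right) + 1 = 1 + s - g$)
$y{\left(W,c \right)} = \sqrt{22}$ ($y{\left(W,c \right)} = \sqrt{\left(1 - 12 - -2\right) + 31} = \sqrt{\left(1 - 12 + 2\right) + 31} = \sqrt{-9 + 31} = \sqrt{22}$)
$- y{\left(246,-114 \right)} = - \sqrt{22}$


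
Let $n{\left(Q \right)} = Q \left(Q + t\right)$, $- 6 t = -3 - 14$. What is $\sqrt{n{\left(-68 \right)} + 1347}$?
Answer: $\frac{\sqrt{52005}}{3} \approx 76.015$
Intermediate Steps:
$t = \frac{17}{6}$ ($t = - \frac{-3 - 14}{6} = \left(- \frac{1}{6}\right) \left(-17\right) = \frac{17}{6} \approx 2.8333$)
$n{\left(Q \right)} = Q \left(\frac{17}{6} + Q\right)$ ($n{\left(Q \right)} = Q \left(Q + \frac{17}{6}\right) = Q \left(\frac{17}{6} + Q\right)$)
$\sqrt{n{\left(-68 \right)} + 1347} = \sqrt{\frac{1}{6} \left(-68\right) \left(17 + 6 \left(-68\right)\right) + 1347} = \sqrt{\frac{1}{6} \left(-68\right) \left(17 - 408\right) + 1347} = \sqrt{\frac{1}{6} \left(-68\right) \left(-391\right) + 1347} = \sqrt{\frac{13294}{3} + 1347} = \sqrt{\frac{17335}{3}} = \frac{\sqrt{52005}}{3}$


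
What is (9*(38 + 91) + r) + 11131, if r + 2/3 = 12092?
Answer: 73150/3 ≈ 24383.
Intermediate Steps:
r = 36274/3 (r = -2/3 + 12092 = 36274/3 ≈ 12091.)
(9*(38 + 91) + r) + 11131 = (9*(38 + 91) + 36274/3) + 11131 = (9*129 + 36274/3) + 11131 = (1161 + 36274/3) + 11131 = 39757/3 + 11131 = 73150/3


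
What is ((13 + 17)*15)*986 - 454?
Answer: 443246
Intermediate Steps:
((13 + 17)*15)*986 - 454 = (30*15)*986 - 454 = 450*986 - 454 = 443700 - 454 = 443246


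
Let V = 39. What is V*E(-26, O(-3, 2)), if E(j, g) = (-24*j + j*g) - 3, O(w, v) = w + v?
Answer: 25233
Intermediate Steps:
O(w, v) = v + w
E(j, g) = -3 - 24*j + g*j (E(j, g) = (-24*j + g*j) - 3 = -3 - 24*j + g*j)
V*E(-26, O(-3, 2)) = 39*(-3 - 24*(-26) + (2 - 3)*(-26)) = 39*(-3 + 624 - 1*(-26)) = 39*(-3 + 624 + 26) = 39*647 = 25233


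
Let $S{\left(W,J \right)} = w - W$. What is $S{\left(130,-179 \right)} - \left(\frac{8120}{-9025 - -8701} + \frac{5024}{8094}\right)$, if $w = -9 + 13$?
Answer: $- \frac{11097248}{109269} \approx -101.56$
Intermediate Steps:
$w = 4$
$S{\left(W,J \right)} = 4 - W$
$S{\left(130,-179 \right)} - \left(\frac{8120}{-9025 - -8701} + \frac{5024}{8094}\right) = \left(4 - 130\right) - \left(\frac{8120}{-9025 - -8701} + \frac{5024}{8094}\right) = \left(4 - 130\right) - \left(\frac{8120}{-9025 + 8701} + 5024 \cdot \frac{1}{8094}\right) = -126 - \left(\frac{8120}{-324} + \frac{2512}{4047}\right) = -126 - \left(8120 \left(- \frac{1}{324}\right) + \frac{2512}{4047}\right) = -126 - \left(- \frac{2030}{81} + \frac{2512}{4047}\right) = -126 - - \frac{2670646}{109269} = -126 + \frac{2670646}{109269} = - \frac{11097248}{109269}$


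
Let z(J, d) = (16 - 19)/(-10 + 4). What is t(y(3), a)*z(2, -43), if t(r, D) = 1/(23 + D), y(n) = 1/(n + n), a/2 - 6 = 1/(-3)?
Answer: 3/206 ≈ 0.014563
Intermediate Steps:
a = 34/3 (a = 12 + 2/(-3) = 12 + 2*(-1/3) = 12 - 2/3 = 34/3 ≈ 11.333)
y(n) = 1/(2*n)
z(J, d) = 1/2 (z(J, d) = -3/(-6) = -3*(-1/6) = 1/2)
t(y(3), a)*z(2, -43) = (1/2)/(23 + 34/3) = (1/2)/(103/3) = (3/103)*(1/2) = 3/206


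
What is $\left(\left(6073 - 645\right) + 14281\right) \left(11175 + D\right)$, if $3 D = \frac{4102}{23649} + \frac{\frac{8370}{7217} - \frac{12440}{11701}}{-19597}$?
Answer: $\frac{25859354597599858687357717}{117409520194872003} \approx 2.2025 \cdot 10^{8}$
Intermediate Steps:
$D = \frac{6788168130049988}{117409520194872003}$ ($D = \frac{\frac{4102}{23649} + \frac{\frac{8370}{7217} - \frac{12440}{11701}}{-19597}}{3} = \frac{4102 \cdot \frac{1}{23649} + \left(8370 \cdot \frac{1}{7217} - \frac{12440}{11701}\right) \left(- \frac{1}{19597}\right)}{3} = \frac{\frac{4102}{23649} + \left(\frac{8370}{7217} - \frac{12440}{11701}\right) \left(- \frac{1}{19597}\right)}{3} = \frac{\frac{4102}{23649} + \frac{8157890}{84446117} \left(- \frac{1}{19597}\right)}{3} = \frac{\frac{4102}{23649} - \frac{8157890}{1654890554849}}{3} = \frac{1}{3} \cdot \frac{6788168130049988}{39136506731624001} = \frac{6788168130049988}{117409520194872003} \approx 0.057816$)
$\left(\left(6073 - 645\right) + 14281\right) \left(11175 + D\right) = \left(\left(6073 - 645\right) + 14281\right) \left(11175 + \frac{6788168130049988}{117409520194872003}\right) = \left(\left(6073 - 645\right) + 14281\right) \frac{1312058176345824683513}{117409520194872003} = \left(5428 + 14281\right) \frac{1312058176345824683513}{117409520194872003} = 19709 \cdot \frac{1312058176345824683513}{117409520194872003} = \frac{25859354597599858687357717}{117409520194872003}$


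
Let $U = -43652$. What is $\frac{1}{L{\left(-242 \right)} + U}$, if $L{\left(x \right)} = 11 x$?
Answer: $- \frac{1}{46314} \approx -2.1592 \cdot 10^{-5}$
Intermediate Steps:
$\frac{1}{L{\left(-242 \right)} + U} = \frac{1}{11 \left(-242\right) - 43652} = \frac{1}{-2662 - 43652} = \frac{1}{-46314} = - \frac{1}{46314}$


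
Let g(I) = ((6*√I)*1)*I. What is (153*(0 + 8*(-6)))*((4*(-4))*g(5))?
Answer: 3525120*√5 ≈ 7.8824e+6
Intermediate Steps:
g(I) = 6*I^(3/2) (g(I) = (6*√I)*I = 6*I^(3/2))
(153*(0 + 8*(-6)))*((4*(-4))*g(5)) = (153*(0 + 8*(-6)))*((4*(-4))*(6*5^(3/2))) = (153*(0 - 48))*(-96*5*√5) = (153*(-48))*(-480*√5) = -(-3525120)*√5 = 3525120*√5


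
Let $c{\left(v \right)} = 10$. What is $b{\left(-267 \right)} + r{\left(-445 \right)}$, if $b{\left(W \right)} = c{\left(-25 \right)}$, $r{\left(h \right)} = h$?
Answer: $-435$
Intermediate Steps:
$b{\left(W \right)} = 10$
$b{\left(-267 \right)} + r{\left(-445 \right)} = 10 - 445 = -435$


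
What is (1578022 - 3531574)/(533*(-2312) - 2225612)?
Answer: 162796/288159 ≈ 0.56495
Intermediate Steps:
(1578022 - 3531574)/(533*(-2312) - 2225612) = -1953552/(-1232296 - 2225612) = -1953552/(-3457908) = -1953552*(-1/3457908) = 162796/288159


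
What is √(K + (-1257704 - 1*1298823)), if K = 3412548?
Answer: √856021 ≈ 925.21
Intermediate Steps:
√(K + (-1257704 - 1*1298823)) = √(3412548 + (-1257704 - 1*1298823)) = √(3412548 + (-1257704 - 1298823)) = √(3412548 - 2556527) = √856021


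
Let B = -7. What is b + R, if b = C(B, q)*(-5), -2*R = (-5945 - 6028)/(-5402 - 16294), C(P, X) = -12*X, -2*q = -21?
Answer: 9108329/14464 ≈ 629.72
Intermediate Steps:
q = 21/2 (q = -½*(-21) = 21/2 ≈ 10.500)
R = -3991/14464 (R = -(-5945 - 6028)/(2*(-5402 - 16294)) = -(-11973)/(2*(-21696)) = -(-11973)*(-1)/(2*21696) = -½*3991/7232 = -3991/14464 ≈ -0.27593)
b = 630 (b = -12*21/2*(-5) = -126*(-5) = 630)
b + R = 630 - 3991/14464 = 9108329/14464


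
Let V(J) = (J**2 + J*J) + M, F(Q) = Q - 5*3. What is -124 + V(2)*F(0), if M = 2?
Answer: -274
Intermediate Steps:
F(Q) = -15 + Q (F(Q) = Q - 15 = -15 + Q)
V(J) = 2 + 2*J**2 (V(J) = (J**2 + J*J) + 2 = (J**2 + J**2) + 2 = 2*J**2 + 2 = 2 + 2*J**2)
-124 + V(2)*F(0) = -124 + (2 + 2*2**2)*(-15 + 0) = -124 + (2 + 2*4)*(-15) = -124 + (2 + 8)*(-15) = -124 + 10*(-15) = -124 - 150 = -274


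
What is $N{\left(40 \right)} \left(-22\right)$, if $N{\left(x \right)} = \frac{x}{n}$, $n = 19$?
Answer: $- \frac{880}{19} \approx -46.316$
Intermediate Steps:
$N{\left(x \right)} = \frac{x}{19}$
$N{\left(40 \right)} \left(-22\right) = \frac{1}{19} \cdot 40 \left(-22\right) = \frac{40}{19} \left(-22\right) = - \frac{880}{19}$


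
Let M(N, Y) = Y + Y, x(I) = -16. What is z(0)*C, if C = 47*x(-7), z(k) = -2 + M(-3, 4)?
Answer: -4512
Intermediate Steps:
M(N, Y) = 2*Y
z(k) = 6 (z(k) = -2 + 2*4 = -2 + 8 = 6)
C = -752 (C = 47*(-16) = -752)
z(0)*C = 6*(-752) = -4512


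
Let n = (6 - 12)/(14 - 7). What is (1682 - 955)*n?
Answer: -4362/7 ≈ -623.14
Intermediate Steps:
n = -6/7 ≈ -0.85714
(1682 - 955)*n = (1682 - 955)*(-6/7) = 727*(-6/7) = -4362/7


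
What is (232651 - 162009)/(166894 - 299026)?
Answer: -247/462 ≈ -0.53463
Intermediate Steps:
(232651 - 162009)/(166894 - 299026) = 70642/(-132132) = 70642*(-1/132132) = -247/462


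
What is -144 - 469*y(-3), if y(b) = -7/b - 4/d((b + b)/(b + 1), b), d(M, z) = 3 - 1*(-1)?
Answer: -2308/3 ≈ -769.33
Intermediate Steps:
d(M, z) = 4 (d(M, z) = 3 + 1 = 4)
y(b) = -1 - 7/b (y(b) = -7/b - 4/4 = -7/b - 4*1/4 = -7/b - 1 = -1 - 7/b)
-144 - 469*y(-3) = -144 - 469*(-7 - 1*(-3))/(-3) = -144 - (-469)*(-7 + 3)/3 = -144 - (-469)*(-4)/3 = -144 - 469*4/3 = -144 - 1876/3 = -2308/3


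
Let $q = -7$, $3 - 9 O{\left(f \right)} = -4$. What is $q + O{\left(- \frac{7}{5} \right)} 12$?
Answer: $\frac{7}{3} \approx 2.3333$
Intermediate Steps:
$O{\left(f \right)} = \frac{7}{9}$ ($O{\left(f \right)} = \frac{1}{3} - - \frac{4}{9} = \frac{1}{3} + \frac{4}{9} = \frac{7}{9}$)
$q + O{\left(- \frac{7}{5} \right)} 12 = -7 + \frac{7}{9} \cdot 12 = -7 + \frac{28}{3} = \frac{7}{3}$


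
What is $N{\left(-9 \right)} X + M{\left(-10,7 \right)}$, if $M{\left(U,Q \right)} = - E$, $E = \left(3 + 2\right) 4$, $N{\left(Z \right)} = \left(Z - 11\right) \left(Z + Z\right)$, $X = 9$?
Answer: $3220$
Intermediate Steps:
$N{\left(Z \right)} = 2 Z \left(-11 + Z\right)$ ($N{\left(Z \right)} = \left(-11 + Z\right) 2 Z = 2 Z \left(-11 + Z\right)$)
$E = 20$ ($E = 5 \cdot 4 = 20$)
$M{\left(U,Q \right)} = -20$ ($M{\left(U,Q \right)} = \left(-1\right) 20 = -20$)
$N{\left(-9 \right)} X + M{\left(-10,7 \right)} = 2 \left(-9\right) \left(-11 - 9\right) 9 - 20 = 2 \left(-9\right) \left(-20\right) 9 - 20 = 360 \cdot 9 - 20 = 3240 - 20 = 3220$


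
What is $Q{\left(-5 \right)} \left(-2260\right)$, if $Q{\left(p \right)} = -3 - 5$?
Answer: $18080$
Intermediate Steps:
$Q{\left(p \right)} = -8$
$Q{\left(-5 \right)} \left(-2260\right) = \left(-8\right) \left(-2260\right) = 18080$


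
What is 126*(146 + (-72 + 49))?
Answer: 15498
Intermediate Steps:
126*(146 + (-72 + 49)) = 126*(146 - 23) = 126*123 = 15498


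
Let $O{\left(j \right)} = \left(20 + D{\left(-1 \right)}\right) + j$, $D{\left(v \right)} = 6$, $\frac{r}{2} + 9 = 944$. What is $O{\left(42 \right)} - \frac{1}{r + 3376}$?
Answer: $\frac{356727}{5246} \approx 68.0$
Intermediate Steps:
$r = 1870$ ($r = -18 + 2 \cdot 944 = -18 + 1888 = 1870$)
$O{\left(j \right)} = 26 + j$ ($O{\left(j \right)} = \left(20 + 6\right) + j = 26 + j$)
$O{\left(42 \right)} - \frac{1}{r + 3376} = \left(26 + 42\right) - \frac{1}{1870 + 3376} = 68 - \frac{1}{5246} = \frac{356727}{5246}$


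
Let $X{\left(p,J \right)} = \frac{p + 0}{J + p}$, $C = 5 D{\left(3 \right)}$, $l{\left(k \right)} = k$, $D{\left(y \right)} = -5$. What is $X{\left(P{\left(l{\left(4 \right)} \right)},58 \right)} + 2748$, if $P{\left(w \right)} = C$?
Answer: $\frac{90659}{33} \approx 2747.2$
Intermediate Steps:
$C = -25$ ($C = 5 \left(-5\right) = -25$)
$P{\left(w \right)} = -25$
$X{\left(p,J \right)} = \frac{p}{J + p}$
$X{\left(P{\left(l{\left(4 \right)} \right)},58 \right)} + 2748 = - \frac{25}{58 - 25} + 2748 = - \frac{25}{33} + 2748 = \frac{90659}{33}$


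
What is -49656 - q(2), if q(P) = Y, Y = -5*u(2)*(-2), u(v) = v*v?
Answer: -49696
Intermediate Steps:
u(v) = v²
Y = 40 (Y = -5*2²*(-2) = -5*4*(-2) = -20*(-2) = 40)
q(P) = 40
-49656 - q(2) = -49656 - 1*40 = -49656 - 40 = -49696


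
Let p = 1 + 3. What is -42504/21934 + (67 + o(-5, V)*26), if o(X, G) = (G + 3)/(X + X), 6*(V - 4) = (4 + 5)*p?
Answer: 155842/4985 ≈ 31.262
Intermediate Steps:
p = 4
V = 10 (V = 4 + ((4 + 5)*4)/6 = 4 + (9*4)/6 = 4 + (⅙)*36 = 4 + 6 = 10)
o(X, G) = (3 + G)/(2*X) (o(X, G) = (3 + G)/((2*X)) = (3 + G)*(1/(2*X)) = (3 + G)/(2*X))
-42504/21934 + (67 + o(-5, V)*26) = -42504/21934 + (67 + ((½)*(3 + 10)/(-5))*26) = -42504*1/21934 + (67 + ((½)*(-⅕)*13)*26) = -1932/997 + (67 - 13/10*26) = -1932/997 + (67 - 169/5) = -1932/997 + 166/5 = 155842/4985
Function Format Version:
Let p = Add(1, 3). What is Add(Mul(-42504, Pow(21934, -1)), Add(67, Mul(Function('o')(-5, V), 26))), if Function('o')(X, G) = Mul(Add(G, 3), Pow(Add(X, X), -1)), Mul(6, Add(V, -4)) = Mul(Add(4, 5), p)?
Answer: Rational(155842, 4985) ≈ 31.262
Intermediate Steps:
p = 4
V = 10 (V = Add(4, Mul(Rational(1, 6), Mul(Add(4, 5), 4))) = Add(4, Mul(Rational(1, 6), Mul(9, 4))) = Add(4, Mul(Rational(1, 6), 36)) = Add(4, 6) = 10)
Function('o')(X, G) = Mul(Rational(1, 2), Pow(X, -1), Add(3, G)) (Function('o')(X, G) = Mul(Add(3, G), Pow(Mul(2, X), -1)) = Mul(Add(3, G), Mul(Rational(1, 2), Pow(X, -1))) = Mul(Rational(1, 2), Pow(X, -1), Add(3, G)))
Add(Mul(-42504, Pow(21934, -1)), Add(67, Mul(Function('o')(-5, V), 26))) = Add(Mul(-42504, Pow(21934, -1)), Add(67, Mul(Mul(Rational(1, 2), Pow(-5, -1), Add(3, 10)), 26))) = Add(Mul(-42504, Rational(1, 21934)), Add(67, Mul(Mul(Rational(1, 2), Rational(-1, 5), 13), 26))) = Add(Rational(-1932, 997), Add(67, Mul(Rational(-13, 10), 26))) = Add(Rational(-1932, 997), Add(67, Rational(-169, 5))) = Add(Rational(-1932, 997), Rational(166, 5)) = Rational(155842, 4985)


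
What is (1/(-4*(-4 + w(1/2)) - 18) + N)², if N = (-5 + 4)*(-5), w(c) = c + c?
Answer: 841/36 ≈ 23.361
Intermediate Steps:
w(c) = 2*c
N = 5 (N = -1*(-5) = 5)
(1/(-4*(-4 + w(1/2)) - 18) + N)² = (1/(-4*(-4 + 2*(1/2)) - 18) + 5)² = (1/(-4*(-4 + 2*(1*(½))) - 18) + 5)² = (1/(-4*(-4 + 2*(½)) - 18) + 5)² = (1/(-4*(-4 + 1) - 18) + 5)² = (1/(-4*(-3) - 18) + 5)² = (1/(12 - 18) + 5)² = (1/(-6) + 5)² = (-⅙ + 5)² = (29/6)² = 841/36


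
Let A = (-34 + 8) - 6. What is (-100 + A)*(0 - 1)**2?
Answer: -132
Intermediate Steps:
A = -32 (A = -26 - 6 = -32)
(-100 + A)*(0 - 1)**2 = (-100 - 32)*(0 - 1)**2 = -132*(-1)**2 = -132*1 = -132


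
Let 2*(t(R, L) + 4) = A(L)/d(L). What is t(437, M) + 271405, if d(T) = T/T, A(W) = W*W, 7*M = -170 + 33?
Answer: 26616067/98 ≈ 2.7159e+5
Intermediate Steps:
M = -137/7 (M = (-170 + 33)/7 = (⅐)*(-137) = -137/7 ≈ -19.571)
A(W) = W²
d(T) = 1
t(R, L) = -4 + L²/2 (t(R, L) = -4 + (L²/1)/2 = -4 + (L²*1)/2 = -4 + L²/2)
t(437, M) + 271405 = (-4 + (-137/7)²/2) + 271405 = (-4 + (½)*(18769/49)) + 271405 = (-4 + 18769/98) + 271405 = 18377/98 + 271405 = 26616067/98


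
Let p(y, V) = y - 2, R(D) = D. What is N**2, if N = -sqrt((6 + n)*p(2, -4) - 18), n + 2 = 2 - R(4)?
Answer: -18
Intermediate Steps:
p(y, V) = -2 + y
n = -4 (n = -2 + (2 - 1*4) = -2 + (2 - 4) = -2 - 2 = -4)
N = -3*I*sqrt(2) (N = -sqrt((6 - 4)*(-2 + 2) - 18) = -sqrt(2*0 - 18) = -sqrt(0 - 18) = -sqrt(-18) = -3*I*sqrt(2) ≈ -4.2426*I)
N**2 = (-3*I*sqrt(2))**2 = -18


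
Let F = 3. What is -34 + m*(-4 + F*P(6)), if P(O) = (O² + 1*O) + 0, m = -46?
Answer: -5646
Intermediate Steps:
P(O) = O + O² (P(O) = (O² + O) + 0 = (O + O²) + 0 = O + O²)
-34 + m*(-4 + F*P(6)) = -34 - 46*(-4 + 3*(6*(1 + 6))) = -34 - 46*(-4 + 3*(6*7)) = -34 - 46*(-4 + 3*42) = -34 - 46*(-4 + 126) = -34 - 46*122 = -34 - 5612 = -5646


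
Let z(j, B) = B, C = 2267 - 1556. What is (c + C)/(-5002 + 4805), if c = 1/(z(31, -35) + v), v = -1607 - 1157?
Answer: -1990088/551403 ≈ -3.6091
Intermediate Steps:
C = 711
v = -2764
c = -1/2799 (c = 1/(-35 - 2764) = 1/(-2799) = -1/2799 ≈ -0.00035727)
(c + C)/(-5002 + 4805) = (-1/2799 + 711)/(-5002 + 4805) = (1990088/2799)/(-197) = (1990088/2799)*(-1/197) = -1990088/551403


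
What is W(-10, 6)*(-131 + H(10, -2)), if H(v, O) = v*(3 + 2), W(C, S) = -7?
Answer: 567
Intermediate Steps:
H(v, O) = 5*v (H(v, O) = v*5 = 5*v)
W(-10, 6)*(-131 + H(10, -2)) = -7*(-131 + 5*10) = -7*(-131 + 50) = -7*(-81) = 567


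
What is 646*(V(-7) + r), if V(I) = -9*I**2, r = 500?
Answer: 38114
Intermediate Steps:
646*(V(-7) + r) = 646*(-9*(-7)**2 + 500) = 646*(-9*49 + 500) = 646*(-441 + 500) = 646*59 = 38114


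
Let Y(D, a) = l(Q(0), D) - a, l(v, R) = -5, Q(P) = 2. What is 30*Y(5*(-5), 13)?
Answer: -540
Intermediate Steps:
Y(D, a) = -5 - a
30*Y(5*(-5), 13) = 30*(-5 - 1*13) = 30*(-5 - 13) = 30*(-18) = -540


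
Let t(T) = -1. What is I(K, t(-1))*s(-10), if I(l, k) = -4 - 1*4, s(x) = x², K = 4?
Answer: -800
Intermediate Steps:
I(l, k) = -8 (I(l, k) = -4 - 4 = -8)
I(K, t(-1))*s(-10) = -8*(-10)² = -8*100 = -800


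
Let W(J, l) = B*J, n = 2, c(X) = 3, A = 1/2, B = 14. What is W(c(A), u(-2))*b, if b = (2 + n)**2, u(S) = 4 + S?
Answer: 672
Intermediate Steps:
A = 1/2 ≈ 0.50000
W(J, l) = 14*J
b = 16 (b = (2 + 2)**2 = 4**2 = 16)
W(c(A), u(-2))*b = (14*3)*16 = 42*16 = 672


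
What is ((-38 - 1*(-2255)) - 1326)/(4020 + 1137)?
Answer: 33/191 ≈ 0.17277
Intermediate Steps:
((-38 - 1*(-2255)) - 1326)/(4020 + 1137) = ((-38 + 2255) - 1326)/5157 = (2217 - 1326)*(1/5157) = 891*(1/5157) = 33/191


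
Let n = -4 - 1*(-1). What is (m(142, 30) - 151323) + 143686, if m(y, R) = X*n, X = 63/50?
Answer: -382039/50 ≈ -7640.8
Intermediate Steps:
X = 63/50 (X = 63*(1/50) = 63/50 ≈ 1.2600)
n = -3 (n = -4 + 1 = -3)
m(y, R) = -189/50 (m(y, R) = (63/50)*(-3) = -189/50)
(m(142, 30) - 151323) + 143686 = (-189/50 - 151323) + 143686 = -7566339/50 + 143686 = -382039/50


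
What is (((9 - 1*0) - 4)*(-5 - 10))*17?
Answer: -1275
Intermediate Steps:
(((9 - 1*0) - 4)*(-5 - 10))*17 = (((9 + 0) - 4)*(-15))*17 = ((9 - 4)*(-15))*17 = (5*(-15))*17 = -75*17 = -1275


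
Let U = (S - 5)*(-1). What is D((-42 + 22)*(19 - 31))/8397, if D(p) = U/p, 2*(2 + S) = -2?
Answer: 1/251910 ≈ 3.9697e-6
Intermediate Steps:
S = -3 (S = -2 + (1/2)*(-2) = -2 - 1 = -3)
U = 8 (U = (-3 - 5)*(-1) = -8*(-1) = 8)
D(p) = 8/p
D((-42 + 22)*(19 - 31))/8397 = (8/(((-42 + 22)*(19 - 31))))/8397 = (8/((-20*(-12))))*(1/8397) = (8/240)*(1/8397) = (8*(1/240))*(1/8397) = (1/30)*(1/8397) = 1/251910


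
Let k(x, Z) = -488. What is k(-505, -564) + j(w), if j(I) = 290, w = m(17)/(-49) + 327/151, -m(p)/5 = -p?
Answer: -198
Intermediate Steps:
m(p) = 5*p (m(p) = -(-5)*p = 5*p)
w = 3188/7399 (w = (5*17)/(-49) + 327/151 = 85*(-1/49) + 327*(1/151) = -85/49 + 327/151 = 3188/7399 ≈ 0.43087)
k(-505, -564) + j(w) = -488 + 290 = -198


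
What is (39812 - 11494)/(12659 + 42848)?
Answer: 28318/55507 ≈ 0.51017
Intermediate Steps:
(39812 - 11494)/(12659 + 42848) = 28318/55507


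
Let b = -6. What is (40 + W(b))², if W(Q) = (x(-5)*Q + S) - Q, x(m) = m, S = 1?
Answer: 5929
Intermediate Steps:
W(Q) = 1 - 6*Q (W(Q) = (-5*Q + 1) - Q = (1 - 5*Q) - Q = 1 - 6*Q)
(40 + W(b))² = (40 + (1 - 6*(-6)))² = (40 + (1 + 36))² = (40 + 37)² = 77² = 5929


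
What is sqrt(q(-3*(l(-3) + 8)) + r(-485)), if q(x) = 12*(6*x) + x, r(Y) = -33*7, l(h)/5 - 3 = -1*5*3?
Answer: sqrt(11157) ≈ 105.63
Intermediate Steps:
l(h) = -60 (l(h) = 15 + 5*(-1*5*3) = 15 + 5*(-5*3) = 15 + 5*(-15) = 15 - 75 = -60)
r(Y) = -231
q(x) = 73*x (q(x) = 72*x + x = 73*x)
sqrt(q(-3*(l(-3) + 8)) + r(-485)) = sqrt(73*(-3*(-60 + 8)) - 231) = sqrt(73*(-3*(-52)) - 231) = sqrt(73*156 - 231) = sqrt(11388 - 231) = sqrt(11157)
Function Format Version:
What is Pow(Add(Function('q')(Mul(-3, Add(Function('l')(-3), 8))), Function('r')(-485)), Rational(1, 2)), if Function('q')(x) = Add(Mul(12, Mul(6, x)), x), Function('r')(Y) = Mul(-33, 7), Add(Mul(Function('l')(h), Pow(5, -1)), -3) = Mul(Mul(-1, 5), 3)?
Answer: Pow(11157, Rational(1, 2)) ≈ 105.63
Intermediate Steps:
Function('l')(h) = -60 (Function('l')(h) = Add(15, Mul(5, Mul(Mul(-1, 5), 3))) = Add(15, Mul(5, Mul(-5, 3))) = Add(15, Mul(5, -15)) = Add(15, -75) = -60)
Function('r')(Y) = -231
Function('q')(x) = Mul(73, x) (Function('q')(x) = Add(Mul(72, x), x) = Mul(73, x))
Pow(Add(Function('q')(Mul(-3, Add(Function('l')(-3), 8))), Function('r')(-485)), Rational(1, 2)) = Pow(Add(Mul(73, Mul(-3, Add(-60, 8))), -231), Rational(1, 2)) = Pow(Add(Mul(73, Mul(-3, -52)), -231), Rational(1, 2)) = Pow(Add(Mul(73, 156), -231), Rational(1, 2)) = Pow(Add(11388, -231), Rational(1, 2)) = Pow(11157, Rational(1, 2))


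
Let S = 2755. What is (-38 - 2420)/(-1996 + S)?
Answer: -2458/759 ≈ -3.2385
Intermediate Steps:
(-38 - 2420)/(-1996 + S) = (-38 - 2420)/(-1996 + 2755) = -2458/759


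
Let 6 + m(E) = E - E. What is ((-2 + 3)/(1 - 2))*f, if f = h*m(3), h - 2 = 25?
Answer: 162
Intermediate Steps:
m(E) = -6 (m(E) = -6 + (E - E) = -6 + 0 = -6)
h = 27 (h = 2 + 25 = 27)
f = -162 (f = 27*(-6) = -162)
((-2 + 3)/(1 - 2))*f = ((-2 + 3)/(1 - 2))*(-162) = (1/(-1))*(-162) = (1*(-1))*(-162) = -1*(-162) = 162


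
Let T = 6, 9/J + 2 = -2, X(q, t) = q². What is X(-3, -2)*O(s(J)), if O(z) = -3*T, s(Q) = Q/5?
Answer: -162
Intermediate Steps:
J = -9/4 (J = 9/(-2 - 2) = 9/(-4) = 9*(-¼) = -9/4 ≈ -2.2500)
s(Q) = Q/5 (s(Q) = Q*(⅕) = Q/5)
O(z) = -18 (O(z) = -3*6 = -18)
X(-3, -2)*O(s(J)) = (-3)²*(-18) = 9*(-18) = -162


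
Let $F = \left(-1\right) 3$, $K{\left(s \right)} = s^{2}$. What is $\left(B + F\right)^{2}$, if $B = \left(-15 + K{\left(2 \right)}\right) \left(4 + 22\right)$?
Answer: $83521$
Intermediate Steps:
$F = -3$
$B = -286$ ($B = \left(-15 + 2^{2}\right) \left(4 + 22\right) = \left(-15 + 4\right) 26 = \left(-11\right) 26 = -286$)
$\left(B + F\right)^{2} = \left(-286 - 3\right)^{2} = \left(-289\right)^{2} = 83521$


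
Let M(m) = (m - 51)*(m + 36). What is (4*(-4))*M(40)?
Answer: 13376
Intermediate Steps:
M(m) = (-51 + m)*(36 + m)
(4*(-4))*M(40) = (4*(-4))*(-1836 + 40² - 15*40) = -16*(-1836 + 1600 - 600) = -16*(-836) = 13376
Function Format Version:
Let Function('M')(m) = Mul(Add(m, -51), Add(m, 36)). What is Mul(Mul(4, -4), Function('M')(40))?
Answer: 13376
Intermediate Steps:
Function('M')(m) = Mul(Add(-51, m), Add(36, m))
Mul(Mul(4, -4), Function('M')(40)) = Mul(Mul(4, -4), Add(-1836, Pow(40, 2), Mul(-15, 40))) = Mul(-16, Add(-1836, 1600, -600)) = Mul(-16, -836) = 13376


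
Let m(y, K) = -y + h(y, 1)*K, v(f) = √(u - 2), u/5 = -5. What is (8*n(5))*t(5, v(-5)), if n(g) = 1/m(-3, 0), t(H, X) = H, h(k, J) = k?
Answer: 40/3 ≈ 13.333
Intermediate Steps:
u = -25 (u = 5*(-5) = -25)
v(f) = 3*I*√3 (v(f) = √(-25 - 2) = √(-27) = 3*I*√3)
m(y, K) = -y + K*y (m(y, K) = -y + y*K = -y + K*y)
n(g) = ⅓ (n(g) = 1/(-3*(-1 + 0)) = 1/(-3*(-1)) = 1/3 = ⅓)
(8*n(5))*t(5, v(-5)) = (8*(⅓))*5 = (8/3)*5 = 40/3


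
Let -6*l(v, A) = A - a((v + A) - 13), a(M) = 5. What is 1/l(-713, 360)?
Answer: -6/355 ≈ -0.016901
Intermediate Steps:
l(v, A) = ⅚ - A/6 (l(v, A) = -(A - 1*5)/6 = -(A - 5)/6 = -(-5 + A)/6 = ⅚ - A/6)
1/l(-713, 360) = 1/(⅚ - ⅙*360) = 1/(⅚ - 60) = 1/(-355/6) = -6/355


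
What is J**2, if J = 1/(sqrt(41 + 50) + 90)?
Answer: (90 - sqrt(91))**2/64144081 ≈ 0.00010093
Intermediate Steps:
J = 1/(90 + sqrt(91)) (J = 1/(sqrt(91) + 90) = 1/(90 + sqrt(91)) ≈ 0.010046)
J**2 = (90/8009 - sqrt(91)/8009)**2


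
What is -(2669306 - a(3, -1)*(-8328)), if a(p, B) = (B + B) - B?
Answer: -2660978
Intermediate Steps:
a(p, B) = B (a(p, B) = 2*B - B = B)
-(2669306 - a(3, -1)*(-8328)) = -(2669306 - (-1)*(-8328)) = -(2669306 - 1*8328) = -(2669306 - 8328) = -1*2660978 = -2660978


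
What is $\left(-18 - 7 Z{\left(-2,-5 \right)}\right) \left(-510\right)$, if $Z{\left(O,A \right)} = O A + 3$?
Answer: $55590$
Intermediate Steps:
$Z{\left(O,A \right)} = 3 + A O$ ($Z{\left(O,A \right)} = A O + 3 = 3 + A O$)
$\left(-18 - 7 Z{\left(-2,-5 \right)}\right) \left(-510\right) = \left(-18 - 7 \left(3 - -10\right)\right) \left(-510\right) = \left(-18 - 7 \left(3 + 10\right)\right) \left(-510\right) = \left(-18 - 91\right) \left(-510\right) = \left(-109\right) \left(-510\right) = 55590$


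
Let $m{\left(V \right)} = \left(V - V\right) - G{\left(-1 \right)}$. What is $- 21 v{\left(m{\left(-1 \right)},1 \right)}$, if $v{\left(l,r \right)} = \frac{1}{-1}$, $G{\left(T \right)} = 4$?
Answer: $21$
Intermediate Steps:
$m{\left(V \right)} = -4$ ($m{\left(V \right)} = \left(V - V\right) - 4 = 0 - 4 = -4$)
$v{\left(l,r \right)} = -1$
$- 21 v{\left(m{\left(-1 \right)},1 \right)} = \left(-21\right) \left(-1\right) = 21$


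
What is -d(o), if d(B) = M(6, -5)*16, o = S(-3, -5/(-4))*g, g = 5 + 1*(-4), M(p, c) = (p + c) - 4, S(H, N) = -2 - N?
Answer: 48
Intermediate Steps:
M(p, c) = -4 + c + p (M(p, c) = (c + p) - 4 = -4 + c + p)
g = 1 (g = 5 - 4 = 1)
o = -13/4 (o = (-2 - (-5)/(-4))*1 = (-2 - (-5)*(-1)/4)*1 = (-2 - 1*5/4)*1 = (-2 - 5/4)*1 = -13/4*1 = -13/4 ≈ -3.2500)
d(B) = -48 (d(B) = (-4 - 5 + 6)*16 = -3*16 = -48)
-d(o) = -1*(-48) = 48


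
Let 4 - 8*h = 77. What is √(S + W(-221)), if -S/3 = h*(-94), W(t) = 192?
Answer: 5*I*√381/2 ≈ 48.798*I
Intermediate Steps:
h = -73/8 (h = ½ - ⅛*77 = ½ - 77/8 = -73/8 ≈ -9.1250)
S = -10293/4 (S = -(-219)*(-94)/8 = -3*3431/4 = -10293/4 ≈ -2573.3)
√(S + W(-221)) = √(-10293/4 + 192) = √(-9525/4) = 5*I*√381/2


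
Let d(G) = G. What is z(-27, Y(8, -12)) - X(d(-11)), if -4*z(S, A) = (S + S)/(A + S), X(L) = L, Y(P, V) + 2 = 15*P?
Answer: 2029/182 ≈ 11.148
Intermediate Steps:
Y(P, V) = -2 + 15*P
z(S, A) = -S/(2*(A + S)) (z(S, A) = -(S + S)/(4*(A + S)) = -2*S/(4*(A + S)) = -S/(2*(A + S)))
z(-27, Y(8, -12)) - X(d(-11)) = -1*(-27)/(2*(-2 + 15*8) + 2*(-27)) - 1*(-11) = -1*(-27)/(2*(-2 + 120) - 54) + 11 = -1*(-27)/(2*118 - 54) + 11 = -1*(-27)/(236 - 54) + 11 = -1*(-27)/182 + 11 = -1*(-27)*1/182 + 11 = 27/182 + 11 = 2029/182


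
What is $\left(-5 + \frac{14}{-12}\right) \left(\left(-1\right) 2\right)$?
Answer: $\frac{37}{3} \approx 12.333$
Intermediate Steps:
$\left(-5 + \frac{14}{-12}\right) \left(\left(-1\right) 2\right) = \left(-5 + 14 \left(- \frac{1}{12}\right)\right) \left(-2\right) = \left(-5 - \frac{7}{6}\right) \left(-2\right) = \left(- \frac{37}{6}\right) \left(-2\right) = \frac{37}{3}$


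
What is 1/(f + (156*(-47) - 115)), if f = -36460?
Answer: -1/43907 ≈ -2.2775e-5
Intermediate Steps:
1/(f + (156*(-47) - 115)) = 1/(-36460 + (156*(-47) - 115)) = 1/(-36460 + (-7332 - 115)) = 1/(-36460 - 7447) = 1/(-43907) = -1/43907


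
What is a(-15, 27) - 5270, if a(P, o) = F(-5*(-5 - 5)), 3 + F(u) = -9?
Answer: -5282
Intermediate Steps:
F(u) = -12 (F(u) = -3 - 9 = -12)
a(P, o) = -12
a(-15, 27) - 5270 = -12 - 5270 = -5282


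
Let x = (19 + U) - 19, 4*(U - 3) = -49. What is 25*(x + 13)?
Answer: 375/4 ≈ 93.750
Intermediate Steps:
U = -37/4 (U = 3 + (1/4)*(-49) = 3 - 49/4 = -37/4 ≈ -9.2500)
x = -37/4 (x = (19 - 37/4) - 19 = 39/4 - 19 = -37/4 ≈ -9.2500)
25*(x + 13) = 25*(-37/4 + 13) = 25*(15/4) = 375/4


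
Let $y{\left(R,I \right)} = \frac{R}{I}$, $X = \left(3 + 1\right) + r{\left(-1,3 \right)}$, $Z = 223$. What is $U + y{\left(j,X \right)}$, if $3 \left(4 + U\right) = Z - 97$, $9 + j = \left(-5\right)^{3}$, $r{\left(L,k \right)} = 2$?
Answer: $\frac{47}{3} \approx 15.667$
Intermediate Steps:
$j = -134$ ($j = -9 + \left(-5\right)^{3} = -9 - 125 = -134$)
$X = 6$ ($X = \left(3 + 1\right) + 2 = 4 + 2 = 6$)
$U = 38$ ($U = -4 + \frac{223 - 97}{3} = -4 + \frac{1}{3} \cdot 126 = -4 + 42 = 38$)
$U + y{\left(j,X \right)} = 38 - \frac{134}{6} = 38 - \frac{67}{3} = \frac{47}{3}$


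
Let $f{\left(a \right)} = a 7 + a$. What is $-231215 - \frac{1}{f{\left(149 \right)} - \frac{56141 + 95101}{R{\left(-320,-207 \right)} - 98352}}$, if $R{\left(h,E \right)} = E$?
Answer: $- \frac{9066215328703}{39211190} \approx -2.3122 \cdot 10^{5}$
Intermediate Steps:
$f{\left(a \right)} = 8 a$ ($f{\left(a \right)} = 7 a + a = 8 a$)
$-231215 - \frac{1}{f{\left(149 \right)} - \frac{56141 + 95101}{R{\left(-320,-207 \right)} - 98352}} = -231215 - \frac{1}{8 \cdot 149 - \frac{56141 + 95101}{-207 - 98352}} = -231215 - \frac{1}{1192 - \frac{151242}{-98559}} = -231215 - \frac{1}{1192 - 151242 \left(- \frac{1}{98559}\right)} = -231215 - \frac{1}{1192 - - \frac{50414}{32853}} = -231215 - \frac{1}{1192 + \frac{50414}{32853}} = -231215 - \frac{1}{\frac{39211190}{32853}} = -231215 - \frac{32853}{39211190} = - \frac{9066215328703}{39211190}$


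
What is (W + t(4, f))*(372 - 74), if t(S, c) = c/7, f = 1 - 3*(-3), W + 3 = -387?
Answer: -810560/7 ≈ -1.1579e+5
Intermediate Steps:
W = -390 (W = -3 - 387 = -390)
f = 10 (f = 1 + 9 = 10)
t(S, c) = c/7 (t(S, c) = c*(⅐) = c/7)
(W + t(4, f))*(372 - 74) = (-390 + (⅐)*10)*(372 - 74) = (-390 + 10/7)*298 = -2720/7*298 = -810560/7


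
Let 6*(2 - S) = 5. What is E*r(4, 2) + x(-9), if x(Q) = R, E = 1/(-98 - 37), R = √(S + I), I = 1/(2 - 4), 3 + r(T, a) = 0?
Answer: 1/45 + √6/3 ≈ 0.83872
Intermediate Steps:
S = 7/6 (S = 2 - ⅙*5 = 2 - ⅚ = 7/6 ≈ 1.1667)
r(T, a) = -3 (r(T, a) = -3 + 0 = -3)
I = -½ (I = 1/(-2) = -½ ≈ -0.50000)
R = √6/3 (R = √(7/6 - ½) = √(⅔) = √6/3 ≈ 0.81650)
E = -1/135 (E = 1/(-135) = -1/135 ≈ -0.0074074)
x(Q) = √6/3
E*r(4, 2) + x(-9) = -1/135*(-3) + √6/3 = 1/45 + √6/3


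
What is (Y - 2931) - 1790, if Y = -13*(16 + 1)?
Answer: -4942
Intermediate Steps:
Y = -221 (Y = -13*17 = -221)
(Y - 2931) - 1790 = (-221 - 2931) - 1790 = -3152 - 1790 = -4942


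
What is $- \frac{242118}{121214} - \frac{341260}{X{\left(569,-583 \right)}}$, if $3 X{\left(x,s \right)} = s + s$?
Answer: $\frac{30953539833}{35333881} \approx 876.03$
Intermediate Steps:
$X{\left(x,s \right)} = \frac{2 s}{3}$ ($X{\left(x,s \right)} = \frac{s + s}{3} = \frac{2 s}{3}$)
$- \frac{242118}{121214} - \frac{341260}{X{\left(569,-583 \right)}} = - \frac{242118}{121214} - \frac{341260}{\frac{2}{3} \left(-583\right)} = \left(-242118\right) \frac{1}{121214} - \frac{341260}{- \frac{1166}{3}} = - \frac{121059}{60607} - - \frac{511890}{583} = - \frac{121059}{60607} + \frac{511890}{583} = \frac{30953539833}{35333881}$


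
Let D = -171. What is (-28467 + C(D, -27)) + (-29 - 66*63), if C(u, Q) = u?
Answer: -32825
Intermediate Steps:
(-28467 + C(D, -27)) + (-29 - 66*63) = (-28467 - 171) + (-29 - 66*63) = -28638 + (-29 - 4158) = -28638 - 4187 = -32825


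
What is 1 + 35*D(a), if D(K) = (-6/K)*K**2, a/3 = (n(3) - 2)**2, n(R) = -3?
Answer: -15749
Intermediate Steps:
a = 75 (a = 3*(-3 - 2)**2 = 3*(-5)**2 = 3*25 = 75)
D(K) = -6*K
1 + 35*D(a) = 1 + 35*(-6*75) = 1 + 35*(-450) = 1 - 15750 = -15749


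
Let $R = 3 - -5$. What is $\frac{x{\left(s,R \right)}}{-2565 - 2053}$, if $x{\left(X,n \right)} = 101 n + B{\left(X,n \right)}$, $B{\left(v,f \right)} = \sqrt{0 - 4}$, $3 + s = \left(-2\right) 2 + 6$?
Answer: $- \frac{404}{2309} - \frac{i}{2309} \approx -0.17497 - 0.00043309 i$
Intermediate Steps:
$R = 8$ ($R = 3 + 5 = 8$)
$s = -1$ ($s = -3 + \left(\left(-2\right) 2 + 6\right) = -3 + \left(-4 + 6\right) = -3 + 2 = -1$)
$B{\left(v,f \right)} = 2 i$ ($B{\left(v,f \right)} = \sqrt{-4} = 2 i$)
$x{\left(X,n \right)} = 2 i + 101 n$ ($x{\left(X,n \right)} = 101 n + 2 i = 2 i + 101 n$)
$\frac{x{\left(s,R \right)}}{-2565 - 2053} = \frac{2 i + 101 \cdot 8}{-2565 - 2053} = \frac{2 i + 808}{-4618} = \left(808 + 2 i\right) \left(- \frac{1}{4618}\right) = - \frac{404}{2309} - \frac{i}{2309}$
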